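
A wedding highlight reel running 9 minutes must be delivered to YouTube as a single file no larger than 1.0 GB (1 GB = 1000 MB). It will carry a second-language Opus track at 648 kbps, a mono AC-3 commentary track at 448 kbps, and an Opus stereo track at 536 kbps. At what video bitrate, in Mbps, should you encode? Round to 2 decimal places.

Budget: 1.0 GB = 8000.0 Mb.
9 min = 540 s
Total bitrate budget: 8000.0 Mb / 540 s = 14.815 Mbps.
Audio total: 648 + 448 + 536 = 1632 kbps = 1.632 Mbps.
Video: 14.815 − 1.632 = 13.183 Mbps.

13.18 Mbps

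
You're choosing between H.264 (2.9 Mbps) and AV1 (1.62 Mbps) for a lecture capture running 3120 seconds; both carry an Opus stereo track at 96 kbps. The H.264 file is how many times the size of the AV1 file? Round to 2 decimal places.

1.75

Audio: 96 kbps = 0.096 Mbps.
H.264: 2.996 Mbps × 3120 s = 9347.5 Mb = 1.088 GiB.
AV1: 1.716 Mbps × 3120 s = 5353.9 Mb = 0.623 GiB.
Ratio: 1.088 / 0.623 = 1.746.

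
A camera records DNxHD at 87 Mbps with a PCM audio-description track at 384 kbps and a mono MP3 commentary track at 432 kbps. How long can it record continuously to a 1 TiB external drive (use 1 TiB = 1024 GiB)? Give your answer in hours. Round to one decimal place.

Audio total: 384 + 432 = 816 kbps = 0.816 Mbps.
Total bitrate: 87 + 0.816 = 87.816 Mbps.
Capacity: 1 TiB = 8,796,093 Mb.
Recording time: 8,796,093 / 87.816 = 100,165 s ≈ 27.8 hours.

27.8 hours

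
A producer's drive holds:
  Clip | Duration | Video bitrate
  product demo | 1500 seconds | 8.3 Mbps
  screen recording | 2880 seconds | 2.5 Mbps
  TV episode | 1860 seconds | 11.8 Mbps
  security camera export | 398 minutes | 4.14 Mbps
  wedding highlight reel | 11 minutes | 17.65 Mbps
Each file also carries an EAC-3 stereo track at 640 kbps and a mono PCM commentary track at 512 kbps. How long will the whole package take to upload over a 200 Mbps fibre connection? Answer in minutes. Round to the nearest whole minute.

Audio total: 640 + 512 = 1152 kbps = 1.152 Mbps.
product demo: 9.452 Mbps × 1500 s = 14178.0 Mb
screen recording: 3.652 Mbps × 2880 s = 10517.8 Mb
TV episode: 12.952 Mbps × 1860 s = 24090.7 Mb
security camera export: 5.292 Mbps × 23880 s = 126373.0 Mb
wedding highlight reel: 18.802 Mbps × 660 s = 12409.3 Mb
Total: 187568.8 Mb = 23446.1 MB.
At 200 Mbps: 187568.8 / 200 = 938 s ≈ 15.6 minutes.

16 minutes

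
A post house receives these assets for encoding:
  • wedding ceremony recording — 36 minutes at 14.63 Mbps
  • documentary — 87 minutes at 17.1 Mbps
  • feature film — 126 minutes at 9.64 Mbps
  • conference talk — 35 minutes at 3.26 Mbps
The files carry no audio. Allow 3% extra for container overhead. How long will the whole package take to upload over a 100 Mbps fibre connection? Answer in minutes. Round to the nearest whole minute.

wedding ceremony recording: 14.630 Mbps × 2160 s × 1.03 = 32548.8 Mb
documentary: 17.100 Mbps × 5220 s × 1.03 = 91939.9 Mb
feature film: 9.640 Mbps × 7560 s × 1.03 = 75064.8 Mb
conference talk: 3.260 Mbps × 2100 s × 1.03 = 7051.4 Mb
Total: 206604.8 Mb = 25825.6 MB.
At 100 Mbps: 206604.8 / 100 = 2066 s ≈ 34.4 minutes.

34 minutes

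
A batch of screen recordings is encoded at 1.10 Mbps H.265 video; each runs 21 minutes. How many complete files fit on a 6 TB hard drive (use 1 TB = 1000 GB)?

34632

21 min = 1260 s
Per item: 1.100 Mbps × 1260 s = 1,386 Mb = 173.2 MB.
Capacity: 6 TB = 48,000,000 Mb; 34632.03 items → 34632 complete.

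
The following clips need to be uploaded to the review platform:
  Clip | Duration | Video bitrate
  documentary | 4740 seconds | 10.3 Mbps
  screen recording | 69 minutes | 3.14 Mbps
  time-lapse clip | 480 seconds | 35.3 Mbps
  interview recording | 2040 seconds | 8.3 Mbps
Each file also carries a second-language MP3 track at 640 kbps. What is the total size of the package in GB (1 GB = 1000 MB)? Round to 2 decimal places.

Audio: 640 kbps = 0.640 Mbps.
documentary: 10.940 Mbps × 4740 s = 51855.6 Mb
screen recording: 3.780 Mbps × 4140 s = 15649.2 Mb
time-lapse clip: 35.940 Mbps × 480 s = 17251.2 Mb
interview recording: 8.940 Mbps × 2040 s = 18237.6 Mb
Total: 102993.6 Mb = 12874.2 MB.
= 12.87 GB.

12.87 GB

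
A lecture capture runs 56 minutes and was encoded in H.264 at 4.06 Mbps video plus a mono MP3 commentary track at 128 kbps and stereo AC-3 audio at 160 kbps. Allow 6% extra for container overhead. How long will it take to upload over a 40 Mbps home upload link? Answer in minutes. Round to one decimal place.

6.5 minutes

56 min = 3360 s
Audio total: 128 + 160 = 288 kbps = 0.288 Mbps.
Total bitrate: 4.348 Mbps.
File: 4.348 Mbps × 3360 s = 14609.3 Mb.
With 6% container overhead: ×1.06. → 15485.8 Mb.
At 40 Mbps: 15485.8 / 40 = 387.1 s ≈ 6.45 minutes.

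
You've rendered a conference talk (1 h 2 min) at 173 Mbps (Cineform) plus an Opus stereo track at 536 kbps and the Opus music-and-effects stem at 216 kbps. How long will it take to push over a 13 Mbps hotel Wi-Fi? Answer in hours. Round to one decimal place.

13.8 hours

1 h 2 min = 62 min = 3720 s
Audio total: 536 + 216 = 752 kbps = 0.752 Mbps.
Total bitrate: 173.752 Mbps.
File: 173.752 Mbps × 3720 s = 646357.4 Mb.
At 13 Mbps: 646357.4 / 13 = 49719.8 s ≈ 13.8 hours.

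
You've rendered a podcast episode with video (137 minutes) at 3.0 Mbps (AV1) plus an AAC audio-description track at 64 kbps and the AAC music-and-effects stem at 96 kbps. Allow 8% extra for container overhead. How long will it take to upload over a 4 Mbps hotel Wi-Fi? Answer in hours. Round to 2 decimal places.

1.95 hours

137 min = 8220 s
Audio total: 64 + 96 = 160 kbps = 0.160 Mbps.
Total bitrate: 3.160 Mbps.
File: 3.160 Mbps × 8220 s = 25975.2 Mb.
With 8% container overhead: ×1.08. → 28053.2 Mb.
At 4 Mbps: 28053.2 / 4 = 7013.3 s ≈ 1.95 hours.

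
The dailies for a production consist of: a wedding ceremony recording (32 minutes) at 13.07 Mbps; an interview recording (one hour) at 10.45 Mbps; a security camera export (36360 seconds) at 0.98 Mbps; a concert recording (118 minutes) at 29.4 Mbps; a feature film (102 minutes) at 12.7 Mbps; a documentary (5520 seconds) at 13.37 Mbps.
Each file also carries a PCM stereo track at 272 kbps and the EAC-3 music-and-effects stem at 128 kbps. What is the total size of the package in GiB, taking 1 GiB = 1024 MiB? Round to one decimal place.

Audio total: 272 + 128 = 400 kbps = 0.400 Mbps.
wedding ceremony recording: 13.470 Mbps × 1920 s = 25862.4 Mb
interview recording: 10.850 Mbps × 3600 s = 39060.0 Mb
security camera export: 1.380 Mbps × 36360 s = 50176.8 Mb
concert recording: 29.800 Mbps × 7080 s = 210984.0 Mb
feature film: 13.100 Mbps × 6120 s = 80172.0 Mb
documentary: 13.770 Mbps × 5520 s = 76010.4 Mb
Total: 482265.6 Mb = 60283.2 MB.
= 56.14 GiB.

56.1 GiB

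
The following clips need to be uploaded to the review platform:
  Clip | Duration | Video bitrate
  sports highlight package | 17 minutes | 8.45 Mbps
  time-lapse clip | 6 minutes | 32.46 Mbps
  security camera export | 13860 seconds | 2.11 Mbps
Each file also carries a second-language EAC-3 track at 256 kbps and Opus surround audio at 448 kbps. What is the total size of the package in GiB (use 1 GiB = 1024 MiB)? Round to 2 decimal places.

7.02 GiB

Audio total: 256 + 448 = 704 kbps = 0.704 Mbps.
sports highlight package: 9.154 Mbps × 1020 s = 9337.1 Mb
time-lapse clip: 33.164 Mbps × 360 s = 11939.0 Mb
security camera export: 2.814 Mbps × 13860 s = 39002.0 Mb
Total: 60278.2 Mb = 7534.8 MB.
= 7.017 GiB.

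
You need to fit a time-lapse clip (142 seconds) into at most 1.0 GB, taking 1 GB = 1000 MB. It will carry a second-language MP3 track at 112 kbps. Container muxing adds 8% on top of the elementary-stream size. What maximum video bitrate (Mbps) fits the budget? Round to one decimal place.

52.1 Mbps

Budget: 1.0 GB = 8000.0 Mb.
Stream payload after overhead: 8000.0 / 1.08 = 7407.4 Mb.
Total bitrate budget: 7407.4 Mb / 142 s = 52.165 Mbps.
Audio: 112 kbps = 0.112 Mbps.
Video: 52.165 − 0.112 = 52.053 Mbps.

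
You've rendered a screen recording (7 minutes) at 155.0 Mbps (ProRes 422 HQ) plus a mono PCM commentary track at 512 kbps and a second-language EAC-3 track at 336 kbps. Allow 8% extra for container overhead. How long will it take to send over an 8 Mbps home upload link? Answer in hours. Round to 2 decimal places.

7 min = 420 s
Audio total: 512 + 336 = 848 kbps = 0.848 Mbps.
Total bitrate: 155.848 Mbps.
File: 155.848 Mbps × 420 s = 65456.2 Mb.
With 8% container overhead: ×1.08. → 70692.7 Mb.
At 8 Mbps: 70692.7 / 8 = 8836.6 s ≈ 2.45 hours.

2.45 hours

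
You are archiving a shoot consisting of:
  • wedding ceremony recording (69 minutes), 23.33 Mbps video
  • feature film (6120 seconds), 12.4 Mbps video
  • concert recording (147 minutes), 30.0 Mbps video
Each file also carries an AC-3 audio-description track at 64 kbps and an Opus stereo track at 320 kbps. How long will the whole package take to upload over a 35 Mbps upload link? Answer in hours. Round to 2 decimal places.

3.53 hours

Audio total: 64 + 320 = 384 kbps = 0.384 Mbps.
wedding ceremony recording: 23.714 Mbps × 4140 s = 98176.0 Mb
feature film: 12.784 Mbps × 6120 s = 78238.1 Mb
concert recording: 30.384 Mbps × 8820 s = 267986.9 Mb
Total: 444400.9 Mb = 55550.1 MB.
At 35 Mbps: 444400.9 / 35 = 12697 s ≈ 3.53 hours.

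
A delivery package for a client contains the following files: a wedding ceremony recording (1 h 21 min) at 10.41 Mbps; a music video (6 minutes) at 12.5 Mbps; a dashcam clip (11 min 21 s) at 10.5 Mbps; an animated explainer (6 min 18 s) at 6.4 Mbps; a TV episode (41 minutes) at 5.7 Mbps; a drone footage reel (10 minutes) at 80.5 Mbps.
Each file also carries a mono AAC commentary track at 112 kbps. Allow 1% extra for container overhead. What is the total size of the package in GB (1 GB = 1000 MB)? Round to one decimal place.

Audio: 112 kbps = 0.112 Mbps.
wedding ceremony recording: 10.522 Mbps × 4860 s × 1.01 = 51648.3 Mb
music video: 12.612 Mbps × 360 s × 1.01 = 4585.7 Mb
dashcam clip: 10.612 Mbps × 681 s × 1.01 = 7299.0 Mb
animated explainer: 6.512 Mbps × 378 s × 1.01 = 2486.2 Mb
TV episode: 5.812 Mbps × 2460 s × 1.01 = 14440.5 Mb
drone footage reel: 80.612 Mbps × 600 s × 1.01 = 48850.9 Mb
Total: 129310.6 Mb = 16163.8 MB.
= 16.16 GB.

16.2 GB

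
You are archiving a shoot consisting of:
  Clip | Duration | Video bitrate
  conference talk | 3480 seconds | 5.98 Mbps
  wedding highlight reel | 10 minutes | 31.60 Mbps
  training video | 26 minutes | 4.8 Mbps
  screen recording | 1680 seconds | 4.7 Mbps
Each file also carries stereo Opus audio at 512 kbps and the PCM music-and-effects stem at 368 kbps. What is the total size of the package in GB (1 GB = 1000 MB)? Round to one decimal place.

7.7 GB

Audio total: 512 + 368 = 880 kbps = 0.880 Mbps.
conference talk: 6.860 Mbps × 3480 s = 23872.8 Mb
wedding highlight reel: 32.480 Mbps × 600 s = 19488.0 Mb
training video: 5.680 Mbps × 1560 s = 8860.8 Mb
screen recording: 5.580 Mbps × 1680 s = 9374.4 Mb
Total: 61596.0 Mb = 7699.5 MB.
= 7.699 GB.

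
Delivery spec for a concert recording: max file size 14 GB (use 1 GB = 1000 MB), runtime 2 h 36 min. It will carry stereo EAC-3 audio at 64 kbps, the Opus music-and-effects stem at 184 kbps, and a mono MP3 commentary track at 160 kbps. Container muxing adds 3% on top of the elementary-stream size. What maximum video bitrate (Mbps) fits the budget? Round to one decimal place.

11.2 Mbps

Budget: 14 GB = 112000.0 Mb.
Stream payload after overhead: 112000.0 / 1.03 = 108737.9 Mb.
2 h 36 min = 156 min = 9360 s
Total bitrate budget: 108737.9 Mb / 9360 s = 11.617 Mbps.
Audio total: 64 + 184 + 160 = 408 kbps = 0.408 Mbps.
Video: 11.617 − 0.408 = 11.209 Mbps.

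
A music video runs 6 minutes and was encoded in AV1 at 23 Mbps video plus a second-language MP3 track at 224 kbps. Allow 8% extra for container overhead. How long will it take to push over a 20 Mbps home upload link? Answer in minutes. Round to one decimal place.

7.5 minutes

6 min = 360 s
Audio: 224 kbps = 0.224 Mbps.
Total bitrate: 23.224 Mbps.
File: 23.224 Mbps × 360 s = 8360.6 Mb.
With 8% container overhead: ×1.08. → 9029.5 Mb.
At 20 Mbps: 9029.5 / 20 = 451.5 s ≈ 7.52 minutes.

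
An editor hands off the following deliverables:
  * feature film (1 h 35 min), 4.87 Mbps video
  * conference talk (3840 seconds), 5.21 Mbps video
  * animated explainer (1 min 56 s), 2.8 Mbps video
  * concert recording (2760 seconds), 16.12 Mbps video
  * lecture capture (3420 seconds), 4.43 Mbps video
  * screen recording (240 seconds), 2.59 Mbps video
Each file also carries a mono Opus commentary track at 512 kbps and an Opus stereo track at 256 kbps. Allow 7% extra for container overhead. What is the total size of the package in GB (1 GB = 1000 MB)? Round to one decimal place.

16.1 GB

Audio total: 512 + 256 = 768 kbps = 0.768 Mbps.
feature film: 5.638 Mbps × 5700 s × 1.07 = 34386.2 Mb
conference talk: 5.978 Mbps × 3840 s × 1.07 = 24562.4 Mb
animated explainer: 3.568 Mbps × 116 s × 1.07 = 442.9 Mb
concert recording: 16.888 Mbps × 2760 s × 1.07 = 49873.6 Mb
lecture capture: 5.198 Mbps × 3420 s × 1.07 = 19021.6 Mb
screen recording: 3.358 Mbps × 240 s × 1.07 = 862.3 Mb
Total: 129149.0 Mb = 16143.6 MB.
= 16.14 GB.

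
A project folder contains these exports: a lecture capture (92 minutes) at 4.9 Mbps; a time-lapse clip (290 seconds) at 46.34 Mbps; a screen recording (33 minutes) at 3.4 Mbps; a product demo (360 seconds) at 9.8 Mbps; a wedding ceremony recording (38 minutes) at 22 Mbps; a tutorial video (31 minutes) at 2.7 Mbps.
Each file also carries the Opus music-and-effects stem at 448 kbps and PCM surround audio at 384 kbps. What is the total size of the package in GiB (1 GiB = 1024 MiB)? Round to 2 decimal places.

13.52 GiB

Audio total: 448 + 384 = 832 kbps = 0.832 Mbps.
lecture capture: 5.732 Mbps × 5520 s = 31640.6 Mb
time-lapse clip: 47.172 Mbps × 290 s = 13679.9 Mb
screen recording: 4.232 Mbps × 1980 s = 8379.4 Mb
product demo: 10.632 Mbps × 360 s = 3827.5 Mb
wedding ceremony recording: 22.832 Mbps × 2280 s = 52057.0 Mb
tutorial video: 3.532 Mbps × 1860 s = 6569.5 Mb
Total: 116153.9 Mb = 14519.2 MB.
= 13.52 GiB.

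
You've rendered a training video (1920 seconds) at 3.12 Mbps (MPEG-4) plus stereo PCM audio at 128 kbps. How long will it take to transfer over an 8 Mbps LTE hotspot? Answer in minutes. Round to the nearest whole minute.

Audio: 128 kbps = 0.128 Mbps.
Total bitrate: 3.248 Mbps.
File: 3.248 Mbps × 1920 s = 6236.2 Mb.
At 8 Mbps: 6236.2 / 8 = 779.5 s ≈ 13 minutes.

13 minutes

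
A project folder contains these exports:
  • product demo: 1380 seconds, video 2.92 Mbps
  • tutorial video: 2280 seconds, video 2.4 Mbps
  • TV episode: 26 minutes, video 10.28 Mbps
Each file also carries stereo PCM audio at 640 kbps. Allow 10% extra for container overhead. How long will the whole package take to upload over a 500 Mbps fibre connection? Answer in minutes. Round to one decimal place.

Audio: 640 kbps = 0.640 Mbps.
product demo: 3.560 Mbps × 1380 s × 1.10 = 5404.1 Mb
tutorial video: 3.040 Mbps × 2280 s × 1.10 = 7624.3 Mb
TV episode: 10.920 Mbps × 1560 s × 1.10 = 18738.7 Mb
Total: 31767.1 Mb = 3970.9 MB.
At 500 Mbps: 31767.1 / 500 = 64 s ≈ 1.06 minutes.

1.1 minutes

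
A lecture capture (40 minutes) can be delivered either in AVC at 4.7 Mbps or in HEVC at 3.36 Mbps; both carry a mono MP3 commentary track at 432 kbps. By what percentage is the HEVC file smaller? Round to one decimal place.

26.1%

40 min = 2400 s
Audio: 432 kbps = 0.432 Mbps.
AVC: 5.132 Mbps × 2400 s = 12316.8 Mb = 1.540 GB.
HEVC: 3.792 Mbps × 2400 s = 9100.8 Mb = 1.138 GB.
Reduction: (1 − 1.138/1.540) × 100 = 26.11%.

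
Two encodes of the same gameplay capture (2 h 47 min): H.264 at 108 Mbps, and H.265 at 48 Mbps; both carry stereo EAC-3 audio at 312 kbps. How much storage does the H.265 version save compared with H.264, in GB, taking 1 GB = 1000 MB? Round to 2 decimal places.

2 h 47 min = 167 min = 10020 s
Audio: 312 kbps = 0.312 Mbps.
H.264: 108.312 Mbps × 10020 s = 1085286.2 Mb = 135.661 GB.
H.265: 48.312 Mbps × 10020 s = 484086.2 Mb = 60.511 GB.
Saving: 135.661 − 60.511 = 75.150 GB.

75.15 GB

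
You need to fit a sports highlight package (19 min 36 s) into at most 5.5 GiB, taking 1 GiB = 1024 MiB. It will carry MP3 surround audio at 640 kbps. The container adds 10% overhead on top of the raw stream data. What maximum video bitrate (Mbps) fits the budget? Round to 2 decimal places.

Budget: 5.5 GiB = 47244.6 Mb.
Stream payload after overhead: 47244.6 / 1.10 = 42949.7 Mb.
19 min 36 s = 1176 s
Total bitrate budget: 42949.7 Mb / 1176 s = 36.522 Mbps.
Audio: 640 kbps = 0.640 Mbps.
Video: 36.522 − 0.640 = 35.882 Mbps.

35.88 Mbps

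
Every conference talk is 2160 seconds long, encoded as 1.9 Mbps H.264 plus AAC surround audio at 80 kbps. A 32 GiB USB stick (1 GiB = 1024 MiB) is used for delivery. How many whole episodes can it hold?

64

Audio: 80 kbps = 0.080 Mbps.
Total bitrate: 1.980 Mbps.
Per item: 1.980 Mbps × 2160 s = 4,277 Mb = 534.6 MB.
Capacity: 32 GiB = 274,878 Mb; 64.27 items → 64 complete.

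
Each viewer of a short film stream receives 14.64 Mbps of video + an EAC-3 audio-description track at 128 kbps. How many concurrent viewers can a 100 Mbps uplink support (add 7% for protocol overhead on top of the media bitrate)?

Audio: 128 kbps = 0.128 Mbps.
Per-viewer media rate: 14.768 Mbps.
On the wire with 7% overhead: 15.802 Mbps.
100 Mbps = 100.0 Mbps; 100.0 / 15.802 = 6.33 → 6 viewers.

6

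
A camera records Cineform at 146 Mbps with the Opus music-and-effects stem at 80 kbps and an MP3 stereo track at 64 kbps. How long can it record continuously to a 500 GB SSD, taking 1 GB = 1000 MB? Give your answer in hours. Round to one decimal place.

7.6 hours

Audio total: 80 + 64 = 144 kbps = 0.144 Mbps.
Total bitrate: 146 + 0.144 = 146.144 Mbps.
Capacity: 500 GB = 4,000,000 Mb.
Recording time: 4,000,000 / 146.144 = 27,370 s ≈ 7.60 hours.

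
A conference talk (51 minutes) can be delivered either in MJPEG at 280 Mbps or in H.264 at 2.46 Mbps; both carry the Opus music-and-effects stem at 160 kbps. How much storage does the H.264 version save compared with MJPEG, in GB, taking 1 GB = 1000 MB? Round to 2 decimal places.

106.16 GB

51 min = 3060 s
Audio: 160 kbps = 0.160 Mbps.
MJPEG: 280.160 Mbps × 3060 s = 857289.6 Mb = 107.161 GB.
H.264: 2.620 Mbps × 3060 s = 8017.2 Mb = 1.002 GB.
Saving: 107.161 − 1.002 = 106.159 GB.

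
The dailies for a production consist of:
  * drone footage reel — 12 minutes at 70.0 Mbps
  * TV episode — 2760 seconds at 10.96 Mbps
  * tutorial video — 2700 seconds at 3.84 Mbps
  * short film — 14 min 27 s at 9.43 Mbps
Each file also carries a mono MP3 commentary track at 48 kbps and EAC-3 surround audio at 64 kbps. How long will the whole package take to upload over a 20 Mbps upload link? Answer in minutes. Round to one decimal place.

Audio total: 48 + 64 = 112 kbps = 0.112 Mbps.
drone footage reel: 70.112 Mbps × 720 s = 50480.6 Mb
TV episode: 11.072 Mbps × 2760 s = 30558.7 Mb
tutorial video: 3.952 Mbps × 2700 s = 10670.4 Mb
short film: 9.542 Mbps × 867 s = 8272.9 Mb
Total: 99982.7 Mb = 12497.8 MB.
At 20 Mbps: 99982.7 / 20 = 4999 s ≈ 83.3 minutes.

83.3 minutes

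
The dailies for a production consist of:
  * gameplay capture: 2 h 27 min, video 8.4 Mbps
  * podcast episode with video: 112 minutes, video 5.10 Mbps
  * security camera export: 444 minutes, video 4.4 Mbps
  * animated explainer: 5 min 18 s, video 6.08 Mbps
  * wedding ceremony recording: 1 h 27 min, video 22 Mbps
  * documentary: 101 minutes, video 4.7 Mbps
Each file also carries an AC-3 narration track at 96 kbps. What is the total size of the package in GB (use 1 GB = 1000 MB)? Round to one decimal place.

47.0 GB

Audio: 96 kbps = 0.096 Mbps.
gameplay capture: 8.496 Mbps × 8820 s = 74934.7 Mb
podcast episode with video: 5.196 Mbps × 6720 s = 34917.1 Mb
security camera export: 4.496 Mbps × 26640 s = 119773.4 Mb
animated explainer: 6.176 Mbps × 318 s = 1964.0 Mb
wedding ceremony recording: 22.096 Mbps × 5220 s = 115341.1 Mb
documentary: 4.796 Mbps × 6060 s = 29063.8 Mb
Total: 375994.1 Mb = 46999.3 MB.
= 47.00 GB.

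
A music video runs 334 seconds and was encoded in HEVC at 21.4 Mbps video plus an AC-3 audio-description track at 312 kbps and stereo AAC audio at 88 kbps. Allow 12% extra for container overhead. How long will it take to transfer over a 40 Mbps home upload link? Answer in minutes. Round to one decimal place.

Audio total: 312 + 88 = 400 kbps = 0.400 Mbps.
Total bitrate: 21.800 Mbps.
File: 21.800 Mbps × 334 s = 7281.2 Mb.
With 12% container overhead: ×1.12. → 8154.9 Mb.
At 40 Mbps: 8154.9 / 40 = 203.9 s ≈ 3.4 minutes.

3.4 minutes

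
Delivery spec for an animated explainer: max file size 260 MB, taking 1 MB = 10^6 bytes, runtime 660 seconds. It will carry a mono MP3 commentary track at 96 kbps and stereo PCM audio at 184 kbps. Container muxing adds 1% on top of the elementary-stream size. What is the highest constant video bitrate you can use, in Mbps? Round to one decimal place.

Budget: 260 MB = 2080.0 Mb.
Stream payload after overhead: 2080.0 / 1.01 = 2059.4 Mb.
Total bitrate budget: 2059.4 Mb / 660 s = 3.120 Mbps.
Audio total: 96 + 184 = 280 kbps = 0.280 Mbps.
Video: 3.120 − 0.280 = 2.840 Mbps.

2.8 Mbps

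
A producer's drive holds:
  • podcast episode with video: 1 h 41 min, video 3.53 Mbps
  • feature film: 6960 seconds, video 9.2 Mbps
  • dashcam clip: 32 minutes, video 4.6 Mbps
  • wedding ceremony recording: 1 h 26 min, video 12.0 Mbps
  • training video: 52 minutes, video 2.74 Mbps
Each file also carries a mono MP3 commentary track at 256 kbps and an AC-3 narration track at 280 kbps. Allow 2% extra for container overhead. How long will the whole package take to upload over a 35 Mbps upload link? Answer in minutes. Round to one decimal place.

Audio total: 256 + 280 = 536 kbps = 0.536 Mbps.
podcast episode with video: 4.066 Mbps × 6060 s × 1.02 = 25132.8 Mb
feature film: 9.736 Mbps × 6960 s × 1.02 = 69117.8 Mb
dashcam clip: 5.136 Mbps × 1920 s × 1.02 = 10058.3 Mb
wedding ceremony recording: 12.536 Mbps × 5160 s × 1.02 = 65979.5 Mb
training video: 3.276 Mbps × 3120 s × 1.02 = 10425.5 Mb
Total: 180713.9 Mb = 22589.2 MB.
At 35 Mbps: 180713.9 / 35 = 5163 s ≈ 86.1 minutes.

86.1 minutes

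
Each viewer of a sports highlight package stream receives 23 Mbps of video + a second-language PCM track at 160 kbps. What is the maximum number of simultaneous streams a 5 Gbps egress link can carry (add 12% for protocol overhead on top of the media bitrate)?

192

Audio: 160 kbps = 0.160 Mbps.
Per-viewer media rate: 23.160 Mbps.
On the wire with 12% overhead: 25.939 Mbps.
5 Gbps = 5,000 Mbps; 5,000 / 25.939 = 192.76 → 192 viewers.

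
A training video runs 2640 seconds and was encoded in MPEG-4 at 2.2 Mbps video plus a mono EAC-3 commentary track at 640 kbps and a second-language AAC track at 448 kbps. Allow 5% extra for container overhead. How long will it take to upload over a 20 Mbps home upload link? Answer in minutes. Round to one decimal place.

7.6 minutes

Audio total: 640 + 448 = 1088 kbps = 1.088 Mbps.
Total bitrate: 3.288 Mbps.
File: 3.288 Mbps × 2640 s = 8680.3 Mb.
With 5% container overhead: ×1.05. → 9114.3 Mb.
At 20 Mbps: 9114.3 / 20 = 455.7 s ≈ 7.6 minutes.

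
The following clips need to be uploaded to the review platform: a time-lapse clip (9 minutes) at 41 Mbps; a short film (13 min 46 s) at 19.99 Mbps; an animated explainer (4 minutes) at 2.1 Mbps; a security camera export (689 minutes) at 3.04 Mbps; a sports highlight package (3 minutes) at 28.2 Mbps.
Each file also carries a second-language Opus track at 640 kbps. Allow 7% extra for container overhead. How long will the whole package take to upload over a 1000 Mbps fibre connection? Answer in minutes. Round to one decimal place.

Audio: 640 kbps = 0.640 Mbps.
time-lapse clip: 41.640 Mbps × 540 s × 1.07 = 24059.6 Mb
short film: 20.630 Mbps × 826 s × 1.07 = 18233.2 Mb
animated explainer: 2.740 Mbps × 240 s × 1.07 = 703.6 Mb
security camera export: 3.680 Mbps × 41340 s × 1.07 = 162780.4 Mb
sports highlight package: 28.840 Mbps × 180 s × 1.07 = 5554.6 Mb
Total: 211331.4 Mb = 26416.4 MB.
At 1000 Mbps: 211331.4 / 1000 = 211 s ≈ 3.52 minutes.

3.5 minutes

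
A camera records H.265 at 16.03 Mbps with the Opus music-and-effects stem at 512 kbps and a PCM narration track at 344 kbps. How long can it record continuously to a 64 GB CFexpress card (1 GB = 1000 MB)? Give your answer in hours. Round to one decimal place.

8.4 hours

Audio total: 512 + 344 = 856 kbps = 0.856 Mbps.
Total bitrate: 16.03 + 0.856 = 16.886 Mbps.
Capacity: 64 GB = 512,000 Mb.
Recording time: 512,000 / 16.886 = 30,321 s ≈ 8.42 hours.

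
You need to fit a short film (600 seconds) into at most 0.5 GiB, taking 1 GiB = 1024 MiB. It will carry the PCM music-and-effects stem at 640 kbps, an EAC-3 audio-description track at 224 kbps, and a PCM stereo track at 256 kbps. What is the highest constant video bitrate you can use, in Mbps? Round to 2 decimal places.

6.04 Mbps

Budget: 0.5 GiB = 4295.0 Mb.
Total bitrate budget: 4295.0 Mb / 600 s = 7.158 Mbps.
Audio total: 640 + 224 + 256 = 1120 kbps = 1.120 Mbps.
Video: 7.158 − 1.120 = 6.038 Mbps.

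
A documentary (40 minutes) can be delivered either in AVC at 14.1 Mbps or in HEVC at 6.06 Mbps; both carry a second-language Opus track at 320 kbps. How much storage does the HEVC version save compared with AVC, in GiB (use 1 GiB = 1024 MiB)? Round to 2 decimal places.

40 min = 2400 s
Audio: 320 kbps = 0.320 Mbps.
AVC: 14.420 Mbps × 2400 s = 34608.0 Mb = 4.029 GiB.
HEVC: 6.380 Mbps × 2400 s = 15312.0 Mb = 1.783 GiB.
Saving: 4.029 − 1.783 = 2.246 GiB.

2.25 GiB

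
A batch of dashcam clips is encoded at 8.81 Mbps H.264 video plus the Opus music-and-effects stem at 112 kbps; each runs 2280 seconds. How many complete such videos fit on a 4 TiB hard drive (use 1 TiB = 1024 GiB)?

Audio: 112 kbps = 0.112 Mbps.
Total bitrate: 8.922 Mbps.
Per item: 8.922 Mbps × 2280 s = 20,342 Mb = 2,543 MB.
Capacity: 4 TiB = 35,184,372 Mb; 1729.63 items → 1729 complete.

1729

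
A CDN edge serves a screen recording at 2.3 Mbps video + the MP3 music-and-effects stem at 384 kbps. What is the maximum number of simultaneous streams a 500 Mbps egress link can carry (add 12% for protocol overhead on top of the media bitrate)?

Audio: 384 kbps = 0.384 Mbps.
Per-viewer media rate: 2.684 Mbps.
On the wire with 12% overhead: 3.006 Mbps.
500 Mbps = 500.0 Mbps; 500.0 / 3.006 = 166.33 → 166 viewers.

166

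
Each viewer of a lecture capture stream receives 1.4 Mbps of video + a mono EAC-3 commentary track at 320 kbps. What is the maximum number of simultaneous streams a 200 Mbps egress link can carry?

116

Audio: 320 kbps = 0.320 Mbps.
Per-viewer media rate: 1.720 Mbps.
200 Mbps = 200.0 Mbps; 200.0 / 1.720 = 116.28 → 116 viewers.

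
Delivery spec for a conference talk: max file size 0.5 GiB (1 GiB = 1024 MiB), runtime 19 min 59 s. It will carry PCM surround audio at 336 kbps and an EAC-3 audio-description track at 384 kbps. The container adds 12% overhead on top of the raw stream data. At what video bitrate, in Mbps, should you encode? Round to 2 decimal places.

Budget: 0.5 GiB = 4295.0 Mb.
Stream payload after overhead: 4295.0 / 1.12 = 3834.8 Mb.
19 min 59 s = 1199 s
Total bitrate budget: 3834.8 Mb / 1199 s = 3.198 Mbps.
Audio total: 336 + 384 = 720 kbps = 0.720 Mbps.
Video: 3.198 − 0.720 = 2.478 Mbps.

2.48 Mbps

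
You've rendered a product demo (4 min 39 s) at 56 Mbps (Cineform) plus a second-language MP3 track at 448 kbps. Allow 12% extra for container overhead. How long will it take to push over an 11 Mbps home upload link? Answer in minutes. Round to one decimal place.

26.7 minutes

4 min 39 s = 279 s
Audio: 448 kbps = 0.448 Mbps.
Total bitrate: 56.448 Mbps.
File: 56.448 Mbps × 279 s = 15749.0 Mb.
With 12% container overhead: ×1.12. → 17638.9 Mb.
At 11 Mbps: 17638.9 / 11 = 1603.5 s ≈ 26.7 minutes.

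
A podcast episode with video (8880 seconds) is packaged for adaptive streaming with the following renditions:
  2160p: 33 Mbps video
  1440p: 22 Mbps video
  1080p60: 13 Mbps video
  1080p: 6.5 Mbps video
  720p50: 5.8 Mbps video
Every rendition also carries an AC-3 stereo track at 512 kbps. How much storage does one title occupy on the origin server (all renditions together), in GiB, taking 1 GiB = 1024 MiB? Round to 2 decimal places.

Audio: 512 kbps = 0.512 Mbps.
Sum of rendition bitrates: (33+0.512) + (22+0.512) + (13+0.512) + (6.5+0.512) + (5.8+0.512) = 82.860 Mbps.
× 8880 s = 735,797 Mb = 91,975 MB = 85.66 GiB.

85.66 GiB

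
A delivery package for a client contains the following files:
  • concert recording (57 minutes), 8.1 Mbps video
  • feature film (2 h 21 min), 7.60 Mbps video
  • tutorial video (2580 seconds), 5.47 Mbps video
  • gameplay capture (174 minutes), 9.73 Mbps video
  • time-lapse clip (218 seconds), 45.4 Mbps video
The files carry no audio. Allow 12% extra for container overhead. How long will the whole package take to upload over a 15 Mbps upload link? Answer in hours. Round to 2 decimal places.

4.51 hours

concert recording: 8.100 Mbps × 3420 s × 1.12 = 31026.2 Mb
feature film: 7.600 Mbps × 8460 s × 1.12 = 72011.5 Mb
tutorial video: 5.470 Mbps × 2580 s × 1.12 = 15806.1 Mb
gameplay capture: 9.730 Mbps × 10440 s × 1.12 = 113770.9 Mb
time-lapse clip: 45.400 Mbps × 218 s × 1.12 = 11084.9 Mb
Total: 243699.7 Mb = 30462.5 MB.
At 15 Mbps: 243699.7 / 15 = 16247 s ≈ 4.51 hours.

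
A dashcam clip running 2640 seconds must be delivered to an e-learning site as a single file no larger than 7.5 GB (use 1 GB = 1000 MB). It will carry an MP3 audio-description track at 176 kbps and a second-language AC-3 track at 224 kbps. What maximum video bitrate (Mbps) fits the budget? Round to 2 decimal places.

Budget: 7.5 GB = 60000.0 Mb.
Total bitrate budget: 60000.0 Mb / 2640 s = 22.727 Mbps.
Audio total: 176 + 224 = 400 kbps = 0.400 Mbps.
Video: 22.727 − 0.400 = 22.327 Mbps.

22.33 Mbps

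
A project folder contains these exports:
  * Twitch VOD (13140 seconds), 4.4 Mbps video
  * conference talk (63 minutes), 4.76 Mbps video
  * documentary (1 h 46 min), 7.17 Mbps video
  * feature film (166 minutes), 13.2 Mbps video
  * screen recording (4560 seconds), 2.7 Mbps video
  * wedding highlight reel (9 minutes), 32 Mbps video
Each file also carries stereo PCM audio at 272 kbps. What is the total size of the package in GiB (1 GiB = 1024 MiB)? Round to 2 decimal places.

34.10 GiB

Audio: 272 kbps = 0.272 Mbps.
Twitch VOD: 4.672 Mbps × 13140 s = 61390.1 Mb
conference talk: 5.032 Mbps × 3780 s = 19021.0 Mb
documentary: 7.442 Mbps × 6360 s = 47331.1 Mb
feature film: 13.472 Mbps × 9960 s = 134181.1 Mb
screen recording: 2.972 Mbps × 4560 s = 13552.3 Mb
wedding highlight reel: 32.272 Mbps × 540 s = 17426.9 Mb
Total: 292902.5 Mb = 36612.8 MB.
= 34.10 GiB.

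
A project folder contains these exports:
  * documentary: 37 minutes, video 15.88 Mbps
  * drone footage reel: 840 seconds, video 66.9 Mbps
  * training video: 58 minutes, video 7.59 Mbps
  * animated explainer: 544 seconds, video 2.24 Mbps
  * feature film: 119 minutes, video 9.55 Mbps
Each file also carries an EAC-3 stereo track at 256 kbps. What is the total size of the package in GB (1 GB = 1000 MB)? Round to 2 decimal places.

Audio: 256 kbps = 0.256 Mbps.
documentary: 16.136 Mbps × 2220 s = 35821.9 Mb
drone footage reel: 67.156 Mbps × 840 s = 56411.0 Mb
training video: 7.846 Mbps × 3480 s = 27304.1 Mb
animated explainer: 2.496 Mbps × 544 s = 1357.8 Mb
feature film: 9.806 Mbps × 7140 s = 70014.8 Mb
Total: 190909.7 Mb = 23863.7 MB.
= 23.86 GB.

23.86 GB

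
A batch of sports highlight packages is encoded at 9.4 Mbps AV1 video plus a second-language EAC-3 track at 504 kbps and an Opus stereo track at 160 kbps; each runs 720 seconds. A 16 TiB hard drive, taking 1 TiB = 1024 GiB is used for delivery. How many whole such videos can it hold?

19422

Audio total: 504 + 160 = 664 kbps = 0.664 Mbps.
Total bitrate: 10.064 Mbps.
Per item: 10.064 Mbps × 720 s = 7,246 Mb = 905.8 MB.
Capacity: 16 TiB = 140,737,488 Mb; 19422.57 items → 19422 complete.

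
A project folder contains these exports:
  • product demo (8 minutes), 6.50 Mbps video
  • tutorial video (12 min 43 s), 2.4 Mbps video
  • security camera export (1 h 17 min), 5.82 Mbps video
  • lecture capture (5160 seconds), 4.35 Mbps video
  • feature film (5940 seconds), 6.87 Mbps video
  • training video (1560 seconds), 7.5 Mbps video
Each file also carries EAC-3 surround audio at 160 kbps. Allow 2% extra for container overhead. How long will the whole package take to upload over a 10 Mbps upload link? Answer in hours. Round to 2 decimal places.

Audio: 160 kbps = 0.160 Mbps.
product demo: 6.660 Mbps × 480 s × 1.02 = 3260.7 Mb
tutorial video: 2.560 Mbps × 763 s × 1.02 = 1992.3 Mb
security camera export: 5.980 Mbps × 4620 s × 1.02 = 28180.2 Mb
lecture capture: 4.510 Mbps × 5160 s × 1.02 = 23737.0 Mb
feature film: 7.030 Mbps × 5940 s × 1.02 = 42593.4 Mb
training video: 7.660 Mbps × 1560 s × 1.02 = 12188.6 Mb
Total: 111952.2 Mb = 13994.0 MB.
At 10 Mbps: 111952.2 / 10 = 11195 s ≈ 3.11 hours.

3.11 hours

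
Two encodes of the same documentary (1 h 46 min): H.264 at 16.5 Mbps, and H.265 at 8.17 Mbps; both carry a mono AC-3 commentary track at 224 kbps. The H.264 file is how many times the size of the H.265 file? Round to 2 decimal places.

1 h 46 min = 106 min = 6360 s
Audio: 224 kbps = 0.224 Mbps.
H.264: 16.724 Mbps × 6360 s = 106364.6 Mb = 13.296 GB.
H.265: 8.394 Mbps × 6360 s = 53385.8 Mb = 6.673 GB.
Ratio: 13.296 / 6.673 = 1.992.

1.99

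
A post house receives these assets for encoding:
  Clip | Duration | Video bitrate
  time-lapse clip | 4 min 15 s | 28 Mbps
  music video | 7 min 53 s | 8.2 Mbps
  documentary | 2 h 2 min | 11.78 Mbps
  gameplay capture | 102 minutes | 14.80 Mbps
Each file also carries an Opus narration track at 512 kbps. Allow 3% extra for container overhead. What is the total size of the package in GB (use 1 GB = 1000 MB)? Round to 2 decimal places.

Audio: 512 kbps = 0.512 Mbps.
time-lapse clip: 28.512 Mbps × 255 s × 1.03 = 7488.7 Mb
music video: 8.712 Mbps × 473 s × 1.03 = 4244.4 Mb
documentary: 12.292 Mbps × 7320 s × 1.03 = 92676.8 Mb
gameplay capture: 15.312 Mbps × 6120 s × 1.03 = 96520.7 Mb
Total: 200930.6 Mb = 25116.3 MB.
= 25.12 GB.

25.12 GB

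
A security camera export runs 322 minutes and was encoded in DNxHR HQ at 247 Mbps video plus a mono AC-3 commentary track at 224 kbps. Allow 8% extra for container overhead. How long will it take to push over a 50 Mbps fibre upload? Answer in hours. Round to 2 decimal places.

322 min = 19320 s
Audio: 224 kbps = 0.224 Mbps.
Total bitrate: 247.224 Mbps.
File: 247.224 Mbps × 19320 s = 4776367.7 Mb.
With 8% container overhead: ×1.08. → 5158477.1 Mb.
At 50 Mbps: 5158477.1 / 50 = 103169.5 s ≈ 28.7 hours.

28.66 hours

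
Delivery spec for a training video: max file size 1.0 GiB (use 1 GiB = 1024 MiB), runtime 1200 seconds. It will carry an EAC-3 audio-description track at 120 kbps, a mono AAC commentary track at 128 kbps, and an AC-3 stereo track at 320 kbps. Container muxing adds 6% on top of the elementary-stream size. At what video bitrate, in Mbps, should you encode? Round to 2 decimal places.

6.19 Mbps

Budget: 1.0 GiB = 8589.9 Mb.
Stream payload after overhead: 8589.9 / 1.06 = 8103.7 Mb.
Total bitrate budget: 8103.7 Mb / 1200 s = 6.753 Mbps.
Audio total: 120 + 128 + 320 = 568 kbps = 0.568 Mbps.
Video: 6.753 − 0.568 = 6.185 Mbps.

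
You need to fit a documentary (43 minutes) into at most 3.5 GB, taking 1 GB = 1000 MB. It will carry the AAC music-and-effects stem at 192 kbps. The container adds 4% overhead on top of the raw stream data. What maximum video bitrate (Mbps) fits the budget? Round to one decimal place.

Budget: 3.5 GB = 28000.0 Mb.
Stream payload after overhead: 28000.0 / 1.04 = 26923.1 Mb.
43 min = 2580 s
Total bitrate budget: 26923.1 Mb / 2580 s = 10.435 Mbps.
Audio: 192 kbps = 0.192 Mbps.
Video: 10.435 − 0.192 = 10.243 Mbps.

10.2 Mbps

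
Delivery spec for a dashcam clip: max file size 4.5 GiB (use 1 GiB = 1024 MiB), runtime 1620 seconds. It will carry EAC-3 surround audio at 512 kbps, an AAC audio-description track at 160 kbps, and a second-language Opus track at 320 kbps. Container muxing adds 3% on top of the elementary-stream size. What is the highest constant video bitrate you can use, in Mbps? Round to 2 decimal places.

22.17 Mbps

Budget: 4.5 GiB = 38654.7 Mb.
Stream payload after overhead: 38654.7 / 1.03 = 37528.8 Mb.
Total bitrate budget: 37528.8 Mb / 1620 s = 23.166 Mbps.
Audio total: 512 + 160 + 320 = 992 kbps = 0.992 Mbps.
Video: 23.166 − 0.992 = 22.174 Mbps.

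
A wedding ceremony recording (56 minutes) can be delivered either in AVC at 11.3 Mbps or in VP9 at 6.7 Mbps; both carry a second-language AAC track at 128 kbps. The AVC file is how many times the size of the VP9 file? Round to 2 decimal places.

1.67

56 min = 3360 s
Audio: 128 kbps = 0.128 Mbps.
AVC: 11.428 Mbps × 3360 s = 38398.1 Mb = 4.470 GiB.
VP9: 6.828 Mbps × 3360 s = 22942.1 Mb = 2.671 GiB.
Ratio: 4.470 / 2.671 = 1.674.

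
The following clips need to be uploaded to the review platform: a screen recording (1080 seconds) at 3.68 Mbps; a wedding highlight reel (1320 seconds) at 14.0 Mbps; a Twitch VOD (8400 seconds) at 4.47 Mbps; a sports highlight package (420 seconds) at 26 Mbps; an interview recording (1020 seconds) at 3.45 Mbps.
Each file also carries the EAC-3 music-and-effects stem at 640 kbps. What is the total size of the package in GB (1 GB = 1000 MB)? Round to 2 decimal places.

10.28 GB

Audio: 640 kbps = 0.640 Mbps.
screen recording: 4.320 Mbps × 1080 s = 4665.6 Mb
wedding highlight reel: 14.640 Mbps × 1320 s = 19324.8 Mb
Twitch VOD: 5.110 Mbps × 8400 s = 42924.0 Mb
sports highlight package: 26.640 Mbps × 420 s = 11188.8 Mb
interview recording: 4.090 Mbps × 1020 s = 4171.8 Mb
Total: 82275.0 Mb = 10284.4 MB.
= 10.28 GB.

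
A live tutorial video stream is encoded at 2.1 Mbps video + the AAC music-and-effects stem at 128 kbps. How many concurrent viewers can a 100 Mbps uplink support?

44

Audio: 128 kbps = 0.128 Mbps.
Per-viewer media rate: 2.228 Mbps.
100 Mbps = 100.0 Mbps; 100.0 / 2.228 = 44.88 → 44 viewers.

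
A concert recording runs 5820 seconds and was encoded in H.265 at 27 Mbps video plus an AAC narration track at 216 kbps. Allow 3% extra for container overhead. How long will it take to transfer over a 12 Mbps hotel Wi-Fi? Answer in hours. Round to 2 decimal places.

Audio: 216 kbps = 0.216 Mbps.
Total bitrate: 27.216 Mbps.
File: 27.216 Mbps × 5820 s = 158397.1 Mb.
With 3% container overhead: ×1.03. → 163149.0 Mb.
At 12 Mbps: 163149.0 / 12 = 13595.8 s ≈ 3.78 hours.

3.78 hours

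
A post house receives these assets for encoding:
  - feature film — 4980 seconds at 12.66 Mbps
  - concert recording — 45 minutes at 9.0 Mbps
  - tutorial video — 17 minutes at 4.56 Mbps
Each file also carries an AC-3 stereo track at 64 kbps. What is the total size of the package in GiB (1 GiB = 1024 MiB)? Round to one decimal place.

Audio: 64 kbps = 0.064 Mbps.
feature film: 12.724 Mbps × 4980 s = 63365.5 Mb
concert recording: 9.064 Mbps × 2700 s = 24472.8 Mb
tutorial video: 4.624 Mbps × 1020 s = 4716.5 Mb
Total: 92554.8 Mb = 11569.4 MB.
= 10.77 GiB.

10.8 GiB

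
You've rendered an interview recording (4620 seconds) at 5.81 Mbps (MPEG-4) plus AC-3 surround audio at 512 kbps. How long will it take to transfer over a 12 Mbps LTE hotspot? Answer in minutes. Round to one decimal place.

Audio: 512 kbps = 0.512 Mbps.
Total bitrate: 6.322 Mbps.
File: 6.322 Mbps × 4620 s = 29207.6 Mb.
At 12 Mbps: 29207.6 / 12 = 2434.0 s ≈ 40.6 minutes.

40.6 minutes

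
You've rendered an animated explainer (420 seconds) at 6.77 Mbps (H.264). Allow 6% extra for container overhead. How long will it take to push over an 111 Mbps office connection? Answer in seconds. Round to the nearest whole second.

27 seconds

File: 6.770 Mbps × 420 s = 2843.4 Mb.
With 6% container overhead: ×1.06. → 3014.0 Mb.
At 111 Mbps: 3014.0 / 111 = 27.2 s ≈ 27.2 seconds.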